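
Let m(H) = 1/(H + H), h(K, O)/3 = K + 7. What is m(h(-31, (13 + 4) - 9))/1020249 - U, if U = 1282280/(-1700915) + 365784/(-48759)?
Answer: 6706122948645122053/812296930256704944 ≈ 8.2558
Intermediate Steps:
h(K, O) = 21 + 3*K (h(K, O) = 3*(K + 7) = 3*(7 + K) = 21 + 3*K)
m(H) = 1/(2*H)
U = -45646012192/5528994299 (U = 1282280*(-1/1700915) + 365784*(-1/48759) = -256456/340183 - 121928/16253 = -45646012192/5528994299 ≈ -8.2558)
m(h(-31, (13 + 4) - 9))/1020249 - U = (1/(2*(21 + 3*(-31))))/1020249 - 1*(-45646012192/5528994299) = (1/(2*(21 - 93)))*(1/1020249) + 45646012192/5528994299 = ((1/2)/(-72))*(1/1020249) + 45646012192/5528994299 = ((1/2)*(-1/72))*(1/1020249) + 45646012192/5528994299 = -1/144*1/1020249 + 45646012192/5528994299 = -1/146915856 + 45646012192/5528994299 = 6706122948645122053/812296930256704944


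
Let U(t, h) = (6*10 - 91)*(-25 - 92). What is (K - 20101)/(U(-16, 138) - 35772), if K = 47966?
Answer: -5573/6429 ≈ -0.86685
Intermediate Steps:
U(t, h) = 3627 (U(t, h) = (60 - 91)*(-117) = -31*(-117) = 3627)
(K - 20101)/(U(-16, 138) - 35772) = (47966 - 20101)/(3627 - 35772) = 27865/(-32145) = 27865*(-1/32145) = -5573/6429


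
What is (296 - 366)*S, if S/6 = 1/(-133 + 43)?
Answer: 14/3 ≈ 4.6667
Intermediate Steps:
S = -1/15 (S = 6/(-133 + 43) = 6/(-90) = 6*(-1/90) = -1/15 ≈ -0.066667)
(296 - 366)*S = (296 - 366)*(-1/15) = -70*(-1/15) = 14/3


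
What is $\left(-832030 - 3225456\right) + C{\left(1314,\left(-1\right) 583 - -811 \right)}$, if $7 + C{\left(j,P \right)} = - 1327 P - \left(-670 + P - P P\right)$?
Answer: $-4307623$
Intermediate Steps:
$C{\left(j,P \right)} = 663 + P^{2} - 1328 P$ ($C{\left(j,P \right)} = -7 - \left(-670 + 1328 P - P P\right) = -7 - \left(-670 - P^{2} + 1328 P\right) = -7 + \left(670 + P^{2} - 1328 P\right) = 663 + P^{2} - 1328 P$)
$\left(-832030 - 3225456\right) + C{\left(1314,\left(-1\right) 583 - -811 \right)} = \left(-832030 - 3225456\right) + \left(663 + \left(\left(-1\right) 583 - -811\right)^{2} - 1328 \left(\left(-1\right) 583 - -811\right)\right) = -4057486 + \left(663 + \left(-583 + 811\right)^{2} - 1328 \left(-583 + 811\right)\right) = -4057486 + \left(663 + 228^{2} - 302784\right) = -4057486 + \left(663 + 51984 - 302784\right) = -4057486 - 250137 = -4307623$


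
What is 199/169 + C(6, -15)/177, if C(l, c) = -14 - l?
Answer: 31843/29913 ≈ 1.0645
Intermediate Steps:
199/169 + C(6, -15)/177 = 199/169 + (-14 - 1*6)/177 = 199*(1/169) + (-14 - 6)*(1/177) = 199/169 - 20*1/177 = 199/169 - 20/177 = 31843/29913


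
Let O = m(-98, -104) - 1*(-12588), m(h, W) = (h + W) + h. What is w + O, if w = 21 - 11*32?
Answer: 11957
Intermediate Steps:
m(h, W) = W + 2*h (m(h, W) = (W + h) + h = W + 2*h)
w = -331 (w = 21 - 352 = -331)
O = 12288 (O = (-104 + 2*(-98)) - 1*(-12588) = (-104 - 196) + 12588 = -300 + 12588 = 12288)
w + O = -331 + 12288 = 11957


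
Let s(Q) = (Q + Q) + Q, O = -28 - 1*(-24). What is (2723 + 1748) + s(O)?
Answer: 4459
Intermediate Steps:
O = -4 (O = -28 + 24 = -4)
s(Q) = 3*Q (s(Q) = 2*Q + Q = 3*Q)
(2723 + 1748) + s(O) = (2723 + 1748) + 3*(-4) = 4471 - 12 = 4459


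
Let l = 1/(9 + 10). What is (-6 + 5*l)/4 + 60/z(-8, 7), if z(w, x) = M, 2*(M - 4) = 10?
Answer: 1193/228 ≈ 5.2325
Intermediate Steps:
l = 1/19 ≈ 0.052632
M = 9 (M = 4 + (½)*10 = 4 + 5 = 9)
z(w, x) = 9
(-6 + 5*l)/4 + 60/z(-8, 7) = (-6 + 5*(1/19))/4 + 60/9 = (-6 + 5/19)*(¼) + 60*(⅑) = -109/19*¼ + 20/3 = -109/76 + 20/3 = 1193/228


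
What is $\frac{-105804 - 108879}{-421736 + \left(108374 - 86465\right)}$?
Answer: $\frac{214683}{399827} \approx 0.53694$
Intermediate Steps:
$\frac{-105804 - 108879}{-421736 + \left(108374 - 86465\right)} = - \frac{214683}{-421736 + \left(108374 - 86465\right)} = - \frac{214683}{-421736 + 21909} = - \frac{214683}{-399827} = \left(-214683\right) \left(- \frac{1}{399827}\right) = \frac{214683}{399827}$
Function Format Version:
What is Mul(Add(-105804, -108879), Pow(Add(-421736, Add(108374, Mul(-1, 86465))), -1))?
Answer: Rational(214683, 399827) ≈ 0.53694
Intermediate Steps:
Mul(Add(-105804, -108879), Pow(Add(-421736, Add(108374, Mul(-1, 86465))), -1)) = Mul(-214683, Pow(Add(-421736, Add(108374, -86465)), -1)) = Mul(-214683, Pow(Add(-421736, 21909), -1)) = Mul(-214683, Pow(-399827, -1)) = Mul(-214683, Rational(-1, 399827)) = Rational(214683, 399827)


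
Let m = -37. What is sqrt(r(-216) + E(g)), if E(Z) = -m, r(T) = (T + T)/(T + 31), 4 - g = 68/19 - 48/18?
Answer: sqrt(1346245)/185 ≈ 6.2718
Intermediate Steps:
g = 176/57 (g = 4 - (68/19 - 48/18) = 4 - (68*(1/19) - 48*1/18) = 4 - (68/19 - 8/3) = 4 - 1*52/57 = 4 - 52/57 = 176/57 ≈ 3.0877)
r(T) = 2*T/(31 + T) (r(T) = (2*T)/(31 + T) = 2*T/(31 + T))
E(Z) = 37 (E(Z) = -1*(-37) = 37)
sqrt(r(-216) + E(g)) = sqrt(2*(-216)/(31 - 216) + 37) = sqrt(2*(-216)/(-185) + 37) = sqrt(2*(-216)*(-1/185) + 37) = sqrt(432/185 + 37) = sqrt(7277/185) = sqrt(1346245)/185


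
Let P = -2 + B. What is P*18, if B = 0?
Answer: -36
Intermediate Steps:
P = -2 (P = -2 + 0 = -2)
P*18 = -2*18 = -36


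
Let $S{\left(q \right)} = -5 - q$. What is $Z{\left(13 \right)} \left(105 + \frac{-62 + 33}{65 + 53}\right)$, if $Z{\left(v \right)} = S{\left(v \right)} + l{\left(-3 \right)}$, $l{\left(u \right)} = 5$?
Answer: $- \frac{160693}{118} \approx -1361.8$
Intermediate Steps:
$Z{\left(v \right)} = - v$ ($Z{\left(v \right)} = \left(-5 - v\right) + 5 = - v$)
$Z{\left(13 \right)} \left(105 + \frac{-62 + 33}{65 + 53}\right) = \left(-1\right) 13 \left(105 + \frac{-62 + 33}{65 + 53}\right) = - 13 \left(105 - \frac{29}{118}\right) = \left(-13\right) \frac{12361}{118} = - \frac{160693}{118}$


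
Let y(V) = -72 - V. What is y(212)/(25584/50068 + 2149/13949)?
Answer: -49586295772/116116837 ≈ -427.04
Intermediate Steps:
y(212)/(25584/50068 + 2149/13949) = (-72 - 1*212)/(25584/50068 + 2149/13949) = (-72 - 212)/(25584*(1/50068) + 2149*(1/13949)) = -284/(6396/12517 + 2149/13949) = -284/116116837/174599633 = -284*174599633/116116837 = -49586295772/116116837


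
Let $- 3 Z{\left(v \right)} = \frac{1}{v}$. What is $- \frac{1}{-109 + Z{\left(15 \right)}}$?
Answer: $\frac{45}{4906} \approx 0.0091724$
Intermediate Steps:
$Z{\left(v \right)} = - \frac{1}{3 v}$
$- \frac{1}{-109 + Z{\left(15 \right)}} = - \frac{1}{-109 - \frac{1}{3 \cdot 15}} = - \frac{1}{-109 - \frac{1}{45}} = - \frac{1}{- \frac{4906}{45}} = \left(-1\right) \left(- \frac{45}{4906}\right) = \frac{45}{4906}$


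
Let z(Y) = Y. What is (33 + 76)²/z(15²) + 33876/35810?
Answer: 43308071/805725 ≈ 53.750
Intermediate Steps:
(33 + 76)²/z(15²) + 33876/35810 = (33 + 76)²/(15²) + 33876/35810 = 109²/225 + 33876*(1/35810) = 11881*(1/225) + 16938/17905 = 11881/225 + 16938/17905 = 43308071/805725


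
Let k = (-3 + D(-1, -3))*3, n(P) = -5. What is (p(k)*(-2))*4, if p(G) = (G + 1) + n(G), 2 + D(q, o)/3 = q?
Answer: 320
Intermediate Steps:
D(q, o) = -6 + 3*q
k = -36 (k = (-3 + (-6 + 3*(-1)))*3 = (-3 + (-6 - 3))*3 = (-3 - 9)*3 = -12*3 = -36)
p(G) = -4 + G (p(G) = (G + 1) - 5 = (1 + G) - 5 = -4 + G)
(p(k)*(-2))*4 = ((-4 - 36)*(-2))*4 = -40*(-2)*4 = 80*4 = 320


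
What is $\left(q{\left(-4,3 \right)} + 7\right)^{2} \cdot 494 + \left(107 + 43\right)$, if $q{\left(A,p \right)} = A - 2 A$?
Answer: $59924$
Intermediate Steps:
$q{\left(A,p \right)} = - A$
$\left(q{\left(-4,3 \right)} + 7\right)^{2} \cdot 494 + \left(107 + 43\right) = \left(\left(-1\right) \left(-4\right) + 7\right)^{2} \cdot 494 + \left(107 + 43\right) = \left(4 + 7\right)^{2} \cdot 494 + 150 = 11^{2} \cdot 494 + 150 = 121 \cdot 494 + 150 = 59774 + 150 = 59924$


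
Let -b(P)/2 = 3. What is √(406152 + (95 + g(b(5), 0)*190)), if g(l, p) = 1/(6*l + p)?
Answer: √14624702/6 ≈ 637.37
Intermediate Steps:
b(P) = -6 (b(P) = -2*3 = -6)
g(l, p) = 1/(p + 6*l)
√(406152 + (95 + g(b(5), 0)*190)) = √(406152 + (95 + 190/(0 + 6*(-6)))) = √(406152 + (95 + 190/(0 - 36))) = √(406152 + (95 + 190/(-36))) = √(406152 + (95 - 1/36*190)) = √(406152 + (95 - 95/18)) = √(406152 + 1615/18) = √(7312351/18) = √14624702/6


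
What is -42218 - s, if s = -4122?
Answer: -38096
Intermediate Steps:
-42218 - s = -42218 - 1*(-4122) = -42218 + 4122 = -38096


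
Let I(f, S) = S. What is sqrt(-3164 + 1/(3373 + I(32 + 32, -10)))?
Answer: I*sqrt(35784105753)/3363 ≈ 56.249*I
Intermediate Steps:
sqrt(-3164 + 1/(3373 + I(32 + 32, -10))) = sqrt(-3164 + 1/(3373 - 10)) = sqrt(-3164 + 1/3363) = sqrt(-10640531/3363) = I*sqrt(35784105753)/3363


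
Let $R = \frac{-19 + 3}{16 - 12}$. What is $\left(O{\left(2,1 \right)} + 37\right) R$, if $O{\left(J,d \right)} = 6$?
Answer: $-172$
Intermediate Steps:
$R = -4$ ($R = - \frac{16}{4} = \left(-16\right) \frac{1}{4} = -4$)
$\left(O{\left(2,1 \right)} + 37\right) R = \left(6 + 37\right) \left(-4\right) = 43 \left(-4\right) = -172$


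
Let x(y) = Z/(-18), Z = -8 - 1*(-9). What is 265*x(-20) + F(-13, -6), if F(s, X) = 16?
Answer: 23/18 ≈ 1.2778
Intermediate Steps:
Z = 1 (Z = -8 + 9 = 1)
x(y) = -1/18 (x(y) = 1/(-18) = 1*(-1/18) = -1/18)
265*x(-20) + F(-13, -6) = 265*(-1/18) + 16 = -265/18 + 16 = 23/18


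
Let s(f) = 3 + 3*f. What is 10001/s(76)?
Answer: 10001/231 ≈ 43.294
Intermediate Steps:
10001/s(76) = 10001/(3 + 3*76) = 10001/(3 + 228) = 10001/231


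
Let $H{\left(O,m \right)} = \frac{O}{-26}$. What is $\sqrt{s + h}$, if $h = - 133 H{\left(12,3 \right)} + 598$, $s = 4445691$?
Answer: $\frac{\sqrt{751433215}}{13} \approx 2108.6$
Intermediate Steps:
$H{\left(O,m \right)} = - \frac{O}{26}$ ($H{\left(O,m \right)} = O \left(- \frac{1}{26}\right) = - \frac{O}{26}$)
$h = \frac{8572}{13}$ ($h = - 133 \left(\left(- \frac{1}{26}\right) 12\right) + 598 = \left(-133\right) \left(- \frac{6}{13}\right) + 598 = \frac{798}{13} + 598 = \frac{8572}{13} \approx 659.38$)
$\sqrt{s + h} = \sqrt{4445691 + \frac{8572}{13}} = \sqrt{\frac{57802555}{13}} = \frac{\sqrt{751433215}}{13}$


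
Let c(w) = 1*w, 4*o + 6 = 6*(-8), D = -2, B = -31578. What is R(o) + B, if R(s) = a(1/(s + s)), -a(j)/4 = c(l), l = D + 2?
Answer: -31578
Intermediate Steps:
o = -27/2 (o = -3/2 + (6*(-8))/4 = -3/2 + (1/4)*(-48) = -3/2 - 12 = -27/2 ≈ -13.500)
l = 0 (l = -2 + 2 = 0)
c(w) = w
a(j) = 0 (a(j) = -4*0 = 0)
R(s) = 0
R(o) + B = 0 - 31578 = -31578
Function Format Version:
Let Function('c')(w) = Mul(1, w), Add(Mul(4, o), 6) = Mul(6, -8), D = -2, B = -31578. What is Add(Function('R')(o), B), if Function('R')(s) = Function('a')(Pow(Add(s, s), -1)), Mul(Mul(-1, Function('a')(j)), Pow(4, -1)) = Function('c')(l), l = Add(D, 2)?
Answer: -31578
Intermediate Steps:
o = Rational(-27, 2) (o = Add(Rational(-3, 2), Mul(Rational(1, 4), Mul(6, -8))) = Add(Rational(-3, 2), Mul(Rational(1, 4), -48)) = Add(Rational(-3, 2), -12) = Rational(-27, 2) ≈ -13.500)
l = 0 (l = Add(-2, 2) = 0)
Function('c')(w) = w
Function('a')(j) = 0 (Function('a')(j) = Mul(-4, 0) = 0)
Function('R')(s) = 0
Add(Function('R')(o), B) = Add(0, -31578) = -31578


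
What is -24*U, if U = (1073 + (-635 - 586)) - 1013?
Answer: 27864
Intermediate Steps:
U = -1161 (U = (1073 - 1221) - 1013 = -148 - 1013 = -1161)
-24*U = -24*(-1161) = 27864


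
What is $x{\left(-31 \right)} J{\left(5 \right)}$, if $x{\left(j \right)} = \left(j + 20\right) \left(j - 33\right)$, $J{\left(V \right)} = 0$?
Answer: $0$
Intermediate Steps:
$x{\left(j \right)} = \left(-33 + j\right) \left(20 + j\right)$ ($x{\left(j \right)} = \left(20 + j\right) \left(-33 + j\right) = \left(-33 + j\right) \left(20 + j\right)$)
$x{\left(-31 \right)} J{\left(5 \right)} = \left(-660 + \left(-31\right)^{2} - -403\right) 0 = \left(-660 + 961 + 403\right) 0 = 704 \cdot 0 = 0$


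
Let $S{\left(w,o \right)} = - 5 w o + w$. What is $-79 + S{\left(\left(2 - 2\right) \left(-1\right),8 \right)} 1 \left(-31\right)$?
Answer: $-79$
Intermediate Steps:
$S{\left(w,o \right)} = w - 5 o w$ ($S{\left(w,o \right)} = - 5 o w + w = w - 5 o w$)
$-79 + S{\left(\left(2 - 2\right) \left(-1\right),8 \right)} 1 \left(-31\right) = -79 + \left(2 - 2\right) \left(-1\right) \left(1 - 40\right) 1 \left(-31\right) = -79 + 0 \left(-1\right) \left(1 - 40\right) 1 \left(-31\right) = -79 + 0 \left(-39\right) 1 \left(-31\right) = -79 + 0 \cdot 1 \left(-31\right) = -79 + 0 \left(-31\right) = -79 + 0 = -79$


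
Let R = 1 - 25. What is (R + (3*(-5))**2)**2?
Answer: 40401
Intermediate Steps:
R = -24
(R + (3*(-5))**2)**2 = (-24 + (3*(-5))**2)**2 = (-24 + (-15)**2)**2 = (-24 + 225)**2 = 201**2 = 40401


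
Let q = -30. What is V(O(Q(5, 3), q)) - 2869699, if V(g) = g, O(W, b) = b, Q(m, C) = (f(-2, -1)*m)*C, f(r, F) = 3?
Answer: -2869729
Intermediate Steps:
Q(m, C) = 3*C*m (Q(m, C) = (3*m)*C = 3*C*m)
V(O(Q(5, 3), q)) - 2869699 = -30 - 2869699 = -2869729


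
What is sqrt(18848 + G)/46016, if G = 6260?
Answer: sqrt(6277)/23008 ≈ 0.0034435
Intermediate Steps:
sqrt(18848 + G)/46016 = sqrt(18848 + 6260)/46016 = sqrt(25108)*(1/46016) = (2*sqrt(6277))*(1/46016) = sqrt(6277)/23008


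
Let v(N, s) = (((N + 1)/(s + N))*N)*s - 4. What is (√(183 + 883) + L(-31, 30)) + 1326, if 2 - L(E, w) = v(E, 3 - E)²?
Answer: -111005968 + √1066 ≈ -1.1101e+8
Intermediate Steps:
v(N, s) = -4 + N*s*(1 + N)/(N + s) (v(N, s) = (((1 + N)/(N + s))*N)*s - 4 = (N*(1 + N)/(N + s))*s - 4 = N*s*(1 + N)/(N + s) - 4 = -4 + N*s*(1 + N)/(N + s))
L(E, w) = 2 - (-4 + E*(3 - E)/3 + E²*(3 - E)/3)² (L(E, w) = 2 - ((-4*E - 4*(3 - E) + E*(3 - E) + (3 - E)*E²)/(E + (3 - E)))² = 2 - ((-4*E + (-12 + 4*E) + E*(3 - E) + E²*(3 - E))/3)² = 2 - ((-12 + E*(3 - E) + E²*(3 - E))/3)² = 2 - (-4 + E*(3 - E)/3 + E²*(3 - E)/3)²)
(√(183 + 883) + L(-31, 30)) + 1326 = (√(183 + 883) + (2 - (12 - 31*(-3 - 31) + (-31)²*(-3 - 31))²/9)) + 1326 = (√1066 + (2 - (12 - 31*(-34) + 961*(-34))²/9)) + 1326 = (√1066 + (2 - (12 + 1054 - 32674)²/9)) + 1326 = (√1066 + (2 - ⅑*(-31608)²)) + 1326 = (√1066 + (2 - ⅑*999065664)) + 1326 = (√1066 + (2 - 111007296)) + 1326 = (√1066 - 111007294) + 1326 = (-111007294 + √1066) + 1326 = -111005968 + √1066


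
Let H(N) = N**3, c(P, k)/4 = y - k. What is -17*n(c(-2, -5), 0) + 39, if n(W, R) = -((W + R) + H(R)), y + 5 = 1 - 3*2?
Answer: -301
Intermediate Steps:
y = -10 (y = -5 + (1 - 3*2) = -5 + (1 - 6) = -5 - 5 = -10)
c(P, k) = -40 - 4*k (c(P, k) = 4*(-10 - k) = -40 - 4*k)
n(W, R) = -R - W - R**3 (n(W, R) = -((W + R) + R**3) = -((R + W) + R**3) = -(R + W + R**3) = -R - W - R**3)
-17*n(c(-2, -5), 0) + 39 = -17*(-1*0 - (-40 - 4*(-5)) - 1*0**3) + 39 = -17*(0 - (-40 + 20) - 1*0) + 39 = -17*(0 - 1*(-20) + 0) + 39 = -17*(0 + 20 + 0) + 39 = -17*20 + 39 = -340 + 39 = -301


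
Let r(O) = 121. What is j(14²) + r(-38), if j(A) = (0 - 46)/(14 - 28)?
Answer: 870/7 ≈ 124.29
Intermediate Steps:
j(A) = 23/7 (j(A) = -46/(-14) = -46*(-1/14) = 23/7)
j(14²) + r(-38) = 23/7 + 121 = 870/7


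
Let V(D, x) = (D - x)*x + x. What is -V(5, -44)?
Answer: 2200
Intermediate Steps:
V(D, x) = x + x*(D - x) (V(D, x) = x*(D - x) + x = x + x*(D - x))
-V(5, -44) = -(-44)*(1 + 5 - 1*(-44)) = -(-44)*(1 + 5 + 44) = -(-44)*50 = -1*(-2200) = 2200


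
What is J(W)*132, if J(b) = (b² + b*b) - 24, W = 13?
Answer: 41448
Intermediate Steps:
J(b) = -24 + 2*b² (J(b) = (b² + b²) - 24 = 2*b² - 24 = -24 + 2*b²)
J(W)*132 = (-24 + 2*13²)*132 = (-24 + 2*169)*132 = (-24 + 338)*132 = 314*132 = 41448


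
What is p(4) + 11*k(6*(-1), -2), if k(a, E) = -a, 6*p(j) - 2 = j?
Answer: 67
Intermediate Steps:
p(j) = ⅓ + j/6
p(4) + 11*k(6*(-1), -2) = (⅓ + (⅙)*4) + 11*(-6*(-1)) = (⅓ + ⅔) + 11*(-1*(-6)) = 1 + 11*6 = 1 + 66 = 67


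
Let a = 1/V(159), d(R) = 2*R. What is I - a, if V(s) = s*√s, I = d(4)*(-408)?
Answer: -3264 - √159/25281 ≈ -3264.0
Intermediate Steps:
I = -3264 (I = (2*4)*(-408) = 8*(-408) = -3264)
V(s) = s^(3/2)
a = √159/25281 (a = 1/(159^(3/2)) = 1/(159*√159) = √159/25281 ≈ 0.00049877)
I - a = -3264 - √159/25281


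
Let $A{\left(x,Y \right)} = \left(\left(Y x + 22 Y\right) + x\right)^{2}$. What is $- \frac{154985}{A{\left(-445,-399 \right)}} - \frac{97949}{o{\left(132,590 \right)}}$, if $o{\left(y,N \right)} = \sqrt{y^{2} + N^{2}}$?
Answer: $- \frac{154985}{28335662224} - \frac{97949 \sqrt{91381}}{182762} \approx -162.01$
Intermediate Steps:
$o{\left(y,N \right)} = \sqrt{N^{2} + y^{2}}$
$A{\left(x,Y \right)} = \left(x + 22 Y + Y x\right)^{2}$ ($A{\left(x,Y \right)} = \left(\left(22 Y + Y x\right) + x\right)^{2} = \left(x + 22 Y + Y x\right)^{2}$)
$- \frac{154985}{A{\left(-445,-399 \right)}} - \frac{97949}{o{\left(132,590 \right)}} = - \frac{154985}{\left(-445 + 22 \left(-399\right) - -177555\right)^{2}} - \frac{97949}{\sqrt{590^{2} + 132^{2}}} = - \frac{154985}{\left(-445 - 8778 + 177555\right)^{2}} - \frac{97949}{\sqrt{348100 + 17424}} = - \frac{154985}{168332^{2}} - \frac{97949}{\sqrt{365524}} = - \frac{154985}{28335662224} - \frac{97949}{2 \sqrt{91381}} = \left(-154985\right) \frac{1}{28335662224} - 97949 \frac{\sqrt{91381}}{182762} = - \frac{154985}{28335662224} - \frac{97949 \sqrt{91381}}{182762}$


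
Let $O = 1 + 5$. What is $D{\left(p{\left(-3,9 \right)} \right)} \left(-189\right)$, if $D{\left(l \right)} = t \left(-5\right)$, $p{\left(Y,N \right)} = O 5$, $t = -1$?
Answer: $-945$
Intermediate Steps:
$O = 6$
$p{\left(Y,N \right)} = 30$ ($p{\left(Y,N \right)} = 6 \cdot 5 = 30$)
$D{\left(l \right)} = 5$ ($D{\left(l \right)} = \left(-1\right) \left(-5\right) = 5$)
$D{\left(p{\left(-3,9 \right)} \right)} \left(-189\right) = 5 \left(-189\right) = -945$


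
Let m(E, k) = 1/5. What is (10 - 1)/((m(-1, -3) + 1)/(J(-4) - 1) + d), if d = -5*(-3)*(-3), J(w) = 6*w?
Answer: -375/1877 ≈ -0.19979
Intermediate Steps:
m(E, k) = 1/5
d = -45 (d = 15*(-3) = -45)
(10 - 1)/((m(-1, -3) + 1)/(J(-4) - 1) + d) = (10 - 1)/((1/5 + 1)/(6*(-4) - 1) - 45) = 9/(6/(5*(-24 - 1)) - 45) = 9/((6/5)/(-25) - 45) = 9/((6/5)*(-1/25) - 45) = 9/(-6/125 - 45) = 9/(-5631/125) = 9*(-125/5631) = -375/1877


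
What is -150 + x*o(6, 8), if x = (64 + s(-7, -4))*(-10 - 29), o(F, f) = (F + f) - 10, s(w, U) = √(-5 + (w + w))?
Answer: -10134 - 156*I*√19 ≈ -10134.0 - 679.99*I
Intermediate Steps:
s(w, U) = √(-5 + 2*w)
o(F, f) = -10 + F + f
x = -2496 - 39*I*√19 (x = (64 + √(-5 + 2*(-7)))*(-10 - 29) = (64 + √(-5 - 14))*(-39) = (64 + √(-19))*(-39) = (64 + I*√19)*(-39) = -2496 - 39*I*√19 ≈ -2496.0 - 170.0*I)
-150 + x*o(6, 8) = -150 + (-2496 - 39*I*√19)*(-10 + 6 + 8) = -150 + (-2496 - 39*I*√19)*4 = -150 + (-9984 - 156*I*√19) = -10134 - 156*I*√19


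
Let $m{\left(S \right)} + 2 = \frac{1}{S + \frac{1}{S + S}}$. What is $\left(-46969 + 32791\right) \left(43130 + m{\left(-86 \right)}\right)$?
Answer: $- \frac{3015151761032}{4931} \approx -6.1147 \cdot 10^{8}$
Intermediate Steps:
$m{\left(S \right)} = -2 + \frac{1}{S + \frac{1}{2 S}}$ ($m{\left(S \right)} = -2 + \frac{1}{S + \frac{1}{S + S}} = -2 + \frac{1}{S + \frac{1}{2 S}}$)
$\left(-46969 + 32791\right) \left(43130 + m{\left(-86 \right)}\right) = \left(-46969 + 32791\right) \left(43130 + \frac{2 \left(-1 - 86 - 2 \left(-86\right)^{2}\right)}{1 + 2 \left(-86\right)^{2}}\right) = - 14178 \left(43130 + \frac{2 \left(-1 - 86 - 14792\right)}{1 + 2 \cdot 7396}\right) = - 14178 \left(43130 + \frac{2 \left(-1 - 86 - 14792\right)}{1 + 14792}\right) = - 14178 \left(43130 + 2 \cdot \frac{1}{14793} \left(-14879\right)\right) = - 14178 \left(43130 - \frac{29758}{14793}\right) = \left(-14178\right) \frac{637992332}{14793} = - \frac{3015151761032}{4931}$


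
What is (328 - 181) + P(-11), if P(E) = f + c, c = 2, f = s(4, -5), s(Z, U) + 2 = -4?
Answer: 143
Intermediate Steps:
s(Z, U) = -6 (s(Z, U) = -2 - 4 = -6)
f = -6
P(E) = -4 (P(E) = -6 + 2 = -4)
(328 - 181) + P(-11) = (328 - 181) - 4 = 147 - 4 = 143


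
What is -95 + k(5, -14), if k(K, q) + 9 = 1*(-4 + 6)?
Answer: -102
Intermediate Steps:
k(K, q) = -7 (k(K, q) = -9 + 1*(-4 + 6) = -9 + 1*2 = -9 + 2 = -7)
-95 + k(5, -14) = -95 - 7 = -102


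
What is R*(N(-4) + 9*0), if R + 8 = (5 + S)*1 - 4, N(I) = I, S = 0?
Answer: 28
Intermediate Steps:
R = -7 (R = -8 + ((5 + 0)*1 - 4) = -8 + (5*1 - 4) = -8 + (5 - 4) = -8 + 1 = -7)
R*(N(-4) + 9*0) = -7*(-4 + 9*0) = -7*(-4 + 0) = -7*(-4) = 28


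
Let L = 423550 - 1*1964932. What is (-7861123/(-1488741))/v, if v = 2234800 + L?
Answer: 462419/60724694514 ≈ 7.6150e-6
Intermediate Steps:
L = -1541382 (L = 423550 - 1964932 = -1541382)
v = 693418 (v = 2234800 - 1541382 = 693418)
(-7861123/(-1488741))/v = -7861123/(-1488741)/693418 = -7861123*(-1/1488741)*(1/693418) = (462419/87573)*(1/693418) = 462419/60724694514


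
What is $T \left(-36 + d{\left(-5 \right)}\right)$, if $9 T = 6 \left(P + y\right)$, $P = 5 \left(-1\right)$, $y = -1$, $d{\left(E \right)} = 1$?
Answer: $140$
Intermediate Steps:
$P = -5$
$T = -4$ ($T = \frac{6 \left(-5 - 1\right)}{9} = \frac{6 \left(-6\right)}{9} = \frac{1}{9} \left(-36\right) = -4$)
$T \left(-36 + d{\left(-5 \right)}\right) = - 4 \left(-36 + 1\right) = \left(-4\right) \left(-35\right) = 140$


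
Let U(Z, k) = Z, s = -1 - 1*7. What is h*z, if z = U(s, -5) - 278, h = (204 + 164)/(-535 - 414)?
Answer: 8096/73 ≈ 110.90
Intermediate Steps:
s = -8 (s = -1 - 7 = -8)
h = -368/949 (h = 368/(-949) = 368*(-1/949) = -368/949 ≈ -0.38778)
z = -286 (z = -8 - 278 = -286)
h*z = -368/949*(-286) = 8096/73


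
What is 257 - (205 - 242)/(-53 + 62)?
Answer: 2350/9 ≈ 261.11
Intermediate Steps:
257 - (205 - 242)/(-53 + 62) = 257 - (-37)/9 = 257 - 1*(-37/9) = 257 + 37/9 = 2350/9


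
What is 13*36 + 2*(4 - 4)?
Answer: 468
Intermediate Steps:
13*36 + 2*(4 - 4) = 468 + 2*0 = 468 + 0 = 468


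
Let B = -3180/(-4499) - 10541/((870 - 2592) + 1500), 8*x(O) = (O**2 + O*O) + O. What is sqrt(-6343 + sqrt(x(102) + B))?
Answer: sqrt(-6327507179900412 + 998778*sqrt(2655437002310037))/998778 ≈ 79.318*I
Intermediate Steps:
x(O) = O**2/4 + O/8 (x(O) = ((O**2 + O*O) + O)/8 = ((O**2 + O**2) + O)/8 = (2*O**2 + O)/8 = (O + 2*O**2)/8 = O**2/4 + O/8)
B = 48129919/998778 (B = -3180*(-1/4499) - 10541/(-1722 + 1500) = 3180/4499 - 10541/(-222) = 3180/4499 - 10541*(-1/222) = 3180/4499 + 10541/222 = 48129919/998778 ≈ 48.189)
sqrt(-6343 + sqrt(x(102) + B)) = sqrt(-6343 + sqrt((1/8)*102*(1 + 2*102) + 48129919/998778)) = sqrt(-6343 + sqrt((1/8)*102*(1 + 204) + 48129919/998778)) = sqrt(-6343 + sqrt((1/8)*102*205 + 48129919/998778)) = sqrt(-6343 + sqrt(10455/4 + 48129919/998778)) = sqrt(-6343 + sqrt(5317371833/1997556)) = sqrt(-6343 + sqrt(2655437002310037)/998778)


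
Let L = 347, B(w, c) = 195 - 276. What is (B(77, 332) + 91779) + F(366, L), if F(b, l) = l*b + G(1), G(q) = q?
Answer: 218701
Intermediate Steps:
B(w, c) = -81
F(b, l) = 1 + b*l (F(b, l) = l*b + 1 = b*l + 1 = 1 + b*l)
(B(77, 332) + 91779) + F(366, L) = (-81 + 91779) + (1 + 366*347) = 91698 + (1 + 127002) = 91698 + 127003 = 218701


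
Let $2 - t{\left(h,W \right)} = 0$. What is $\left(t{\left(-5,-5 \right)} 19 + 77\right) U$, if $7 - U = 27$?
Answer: $-2300$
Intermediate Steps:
$U = -20$ ($U = 7 - 27 = -20$)
$t{\left(h,W \right)} = 2$ ($t{\left(h,W \right)} = 2 - 0 = 2 + 0 = 2$)
$\left(t{\left(-5,-5 \right)} 19 + 77\right) U = \left(2 \cdot 19 + 77\right) \left(-20\right) = \left(38 + 77\right) \left(-20\right) = 115 \left(-20\right) = -2300$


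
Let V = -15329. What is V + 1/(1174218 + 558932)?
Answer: -26567456349/1733150 ≈ -15329.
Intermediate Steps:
V + 1/(1174218 + 558932) = -15329 + 1/(1174218 + 558932) = -15329 + 1/1733150 = -26567456349/1733150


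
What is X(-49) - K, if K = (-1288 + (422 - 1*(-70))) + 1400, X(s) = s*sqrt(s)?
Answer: -604 - 343*I ≈ -604.0 - 343.0*I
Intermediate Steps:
X(s) = s**(3/2)
K = 604 (K = (-1288 + (422 + 70)) + 1400 = (-1288 + 492) + 1400 = -796 + 1400 = 604)
X(-49) - K = (-49)**(3/2) - 1*604 = -343*I - 604 = -604 - 343*I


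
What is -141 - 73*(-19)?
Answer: 1246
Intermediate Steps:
-141 - 73*(-19) = -141 + 1387 = 1246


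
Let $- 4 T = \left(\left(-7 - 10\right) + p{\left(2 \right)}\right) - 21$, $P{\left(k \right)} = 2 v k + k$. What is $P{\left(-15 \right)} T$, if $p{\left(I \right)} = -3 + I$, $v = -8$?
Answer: $\frac{8775}{4} \approx 2193.8$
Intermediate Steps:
$P{\left(k \right)} = - 15 k$ ($P{\left(k \right)} = 2 \left(-8\right) k + k = - 16 k + k = - 15 k$)
$T = \frac{39}{4}$ ($T = - \frac{\left(\left(-7 - 10\right) + \left(-3 + 2\right)\right) - 21}{4} = - \frac{\left(-17 - 1\right) - 21}{4} = - \frac{-18 - 21}{4} = \left(- \frac{1}{4}\right) \left(-39\right) = \frac{39}{4} \approx 9.75$)
$P{\left(-15 \right)} T = \left(-15\right) \left(-15\right) \frac{39}{4} = 225 \cdot \frac{39}{4} = \frac{8775}{4}$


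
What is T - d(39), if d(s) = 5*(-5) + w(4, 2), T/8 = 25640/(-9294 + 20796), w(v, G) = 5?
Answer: 217580/5751 ≈ 37.833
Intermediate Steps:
T = 102560/5751 (T = 8*(25640/(-9294 + 20796)) = 8*(25640/11502) = 8*(25640*(1/11502)) = 8*(12820/5751) = 102560/5751 ≈ 17.833)
d(s) = -20 (d(s) = 5*(-5) + 5 = -25 + 5 = -20)
T - d(39) = 102560/5751 - 1*(-20) = 102560/5751 + 20 = 217580/5751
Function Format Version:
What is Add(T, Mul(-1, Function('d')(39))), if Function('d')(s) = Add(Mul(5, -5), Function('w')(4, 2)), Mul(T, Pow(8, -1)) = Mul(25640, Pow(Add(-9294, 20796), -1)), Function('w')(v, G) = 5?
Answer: Rational(217580, 5751) ≈ 37.833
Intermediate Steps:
T = Rational(102560, 5751) (T = Mul(8, Mul(25640, Pow(Add(-9294, 20796), -1))) = Mul(8, Mul(25640, Pow(11502, -1))) = Mul(8, Mul(25640, Rational(1, 11502))) = Mul(8, Rational(12820, 5751)) = Rational(102560, 5751) ≈ 17.833)
Function('d')(s) = -20 (Function('d')(s) = Add(Mul(5, -5), 5) = Add(-25, 5) = -20)
Add(T, Mul(-1, Function('d')(39))) = Add(Rational(102560, 5751), Mul(-1, -20)) = Add(Rational(102560, 5751), 20) = Rational(217580, 5751)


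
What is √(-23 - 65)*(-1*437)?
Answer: -874*I*√22 ≈ -4099.4*I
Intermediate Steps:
√(-23 - 65)*(-1*437) = √(-88)*(-437) = (2*I*√22)*(-437) = -874*I*√22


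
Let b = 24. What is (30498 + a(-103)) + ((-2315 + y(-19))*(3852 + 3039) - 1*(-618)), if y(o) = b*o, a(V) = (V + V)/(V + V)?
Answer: -19063844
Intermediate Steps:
a(V) = 1 (a(V) = (2*V)/((2*V)) = (2*V)*(1/(2*V)) = 1)
y(o) = 24*o
(30498 + a(-103)) + ((-2315 + y(-19))*(3852 + 3039) - 1*(-618)) = (30498 + 1) + ((-2315 + 24*(-19))*(3852 + 3039) - 1*(-618)) = 30499 + ((-2315 - 456)*6891 + 618) = 30499 + (-2771*6891 + 618) = 30499 + (-19094961 + 618) = 30499 - 19094343 = -19063844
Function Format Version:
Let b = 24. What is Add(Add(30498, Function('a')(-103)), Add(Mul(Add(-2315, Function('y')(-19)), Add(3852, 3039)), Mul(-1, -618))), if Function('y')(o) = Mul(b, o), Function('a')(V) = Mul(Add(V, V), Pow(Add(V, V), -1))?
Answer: -19063844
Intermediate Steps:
Function('a')(V) = 1 (Function('a')(V) = Mul(Mul(2, V), Pow(Mul(2, V), -1)) = Mul(Mul(2, V), Mul(Rational(1, 2), Pow(V, -1))) = 1)
Function('y')(o) = Mul(24, o)
Add(Add(30498, Function('a')(-103)), Add(Mul(Add(-2315, Function('y')(-19)), Add(3852, 3039)), Mul(-1, -618))) = Add(Add(30498, 1), Add(Mul(Add(-2315, Mul(24, -19)), Add(3852, 3039)), Mul(-1, -618))) = Add(30499, Add(Mul(Add(-2315, -456), 6891), 618)) = Add(30499, Add(Mul(-2771, 6891), 618)) = Add(30499, Add(-19094961, 618)) = Add(30499, -19094343) = -19063844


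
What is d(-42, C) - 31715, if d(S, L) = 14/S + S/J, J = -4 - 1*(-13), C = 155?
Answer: -31720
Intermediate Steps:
J = 9 (J = -4 + 13 = 9)
d(S, L) = 14/S + S/9
d(-42, C) - 31715 = (14/(-42) + (⅑)*(-42)) - 31715 = (14*(-1/42) - 14/3) - 31715 = (-⅓ - 14/3) - 31715 = -5 - 31715 = -31720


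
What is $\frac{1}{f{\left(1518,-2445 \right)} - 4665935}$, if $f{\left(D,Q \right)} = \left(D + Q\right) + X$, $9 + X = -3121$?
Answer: $- \frac{1}{4669992} \approx -2.1413 \cdot 10^{-7}$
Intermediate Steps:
$X = -3130$ ($X = -9 - 3121 = -3130$)
$f{\left(D,Q \right)} = -3130 + D + Q$ ($f{\left(D,Q \right)} = \left(D + Q\right) - 3130 = -3130 + D + Q$)
$\frac{1}{f{\left(1518,-2445 \right)} - 4665935} = \frac{1}{\left(-3130 + 1518 - 2445\right) - 4665935} = \frac{1}{-4057 - 4665935} = \frac{1}{-4669992} = - \frac{1}{4669992}$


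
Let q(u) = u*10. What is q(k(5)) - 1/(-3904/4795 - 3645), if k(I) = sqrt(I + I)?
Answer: 4795/17481679 + 10*sqrt(10) ≈ 31.623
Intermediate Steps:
k(I) = sqrt(2)*sqrt(I) (k(I) = sqrt(2*I) = sqrt(2)*sqrt(I))
q(u) = 10*u
q(k(5)) - 1/(-3904/4795 - 3645) = 10*(sqrt(2)*sqrt(5)) - 1/(-3904/4795 - 3645) = 10*sqrt(10) - 1/(-3904*1/4795 - 3645) = 10*sqrt(10) - 1/(-3904/4795 - 3645) = 10*sqrt(10) - 1/(-17481679/4795) = 10*sqrt(10) - 1*(-4795/17481679) = 10*sqrt(10) + 4795/17481679 = 4795/17481679 + 10*sqrt(10)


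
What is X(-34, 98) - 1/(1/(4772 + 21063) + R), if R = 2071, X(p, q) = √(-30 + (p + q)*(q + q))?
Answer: -25835/53504286 + √12514 ≈ 111.87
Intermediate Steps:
X(p, q) = √(-30 + 2*q*(p + q)) (X(p, q) = √(-30 + (p + q)*(2*q)) = √(-30 + 2*q*(p + q)))
X(-34, 98) - 1/(1/(4772 + 21063) + R) = √(-30 + 2*98² + 2*(-34)*98) - 1/(1/(4772 + 21063) + 2071) = √(-30 + 2*9604 - 6664) - 1/(1/25835 + 2071) = √(-30 + 19208 - 6664) - 1/(1/25835 + 2071) = √12514 - 1/53504286/25835 = √12514 - 1*25835/53504286 = √12514 - 25835/53504286 = -25835/53504286 + √12514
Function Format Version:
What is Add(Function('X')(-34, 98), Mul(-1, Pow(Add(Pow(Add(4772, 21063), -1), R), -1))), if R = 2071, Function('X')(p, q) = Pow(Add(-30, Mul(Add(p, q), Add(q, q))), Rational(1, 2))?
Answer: Add(Rational(-25835, 53504286), Pow(12514, Rational(1, 2))) ≈ 111.87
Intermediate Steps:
Function('X')(p, q) = Pow(Add(-30, Mul(2, q, Add(p, q))), Rational(1, 2)) (Function('X')(p, q) = Pow(Add(-30, Mul(Add(p, q), Mul(2, q))), Rational(1, 2)) = Pow(Add(-30, Mul(2, q, Add(p, q))), Rational(1, 2)))
Add(Function('X')(-34, 98), Mul(-1, Pow(Add(Pow(Add(4772, 21063), -1), R), -1))) = Add(Pow(Add(-30, Mul(2, Pow(98, 2)), Mul(2, -34, 98)), Rational(1, 2)), Mul(-1, Pow(Add(Pow(Add(4772, 21063), -1), 2071), -1))) = Add(Pow(Add(-30, Mul(2, 9604), -6664), Rational(1, 2)), Mul(-1, Pow(Add(Pow(25835, -1), 2071), -1))) = Add(Pow(Add(-30, 19208, -6664), Rational(1, 2)), Mul(-1, Pow(Add(Rational(1, 25835), 2071), -1))) = Add(Pow(12514, Rational(1, 2)), Mul(-1, Pow(Rational(53504286, 25835), -1))) = Add(Pow(12514, Rational(1, 2)), Mul(-1, Rational(25835, 53504286))) = Add(Pow(12514, Rational(1, 2)), Rational(-25835, 53504286)) = Add(Rational(-25835, 53504286), Pow(12514, Rational(1, 2)))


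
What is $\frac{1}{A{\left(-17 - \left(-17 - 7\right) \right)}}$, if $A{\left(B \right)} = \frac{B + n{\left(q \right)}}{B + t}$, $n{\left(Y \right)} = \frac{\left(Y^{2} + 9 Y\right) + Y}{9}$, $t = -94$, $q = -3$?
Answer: $- \frac{261}{14} \approx -18.643$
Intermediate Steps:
$n{\left(Y \right)} = \frac{Y^{2}}{9} + \frac{10 Y}{9}$ ($n{\left(Y \right)} = \left(Y^{2} + 10 Y\right) \frac{1}{9} = \frac{Y^{2}}{9} + \frac{10 Y}{9}$)
$A{\left(B \right)} = \frac{- \frac{7}{3} + B}{-94 + B}$ ($A{\left(B \right)} = \frac{B + \frac{1}{9} \left(-3\right) \left(10 - 3\right)}{B - 94} = \frac{B + \frac{1}{9} \left(-3\right) 7}{-94 + B} = \frac{B - \frac{7}{3}}{-94 + B} = \frac{- \frac{7}{3} + B}{-94 + B}$)
$\frac{1}{A{\left(-17 - \left(-17 - 7\right) \right)}} = \frac{1}{\frac{1}{-94 - -7} \left(- \frac{7}{3} - -7\right)} = \frac{1}{\frac{1}{-94 + \left(-17 + 24\right)} \left(- \frac{7}{3} + \left(-17 + 24\right)\right)} = \frac{1}{\frac{1}{-94 + 7} \left(- \frac{7}{3} + 7\right)} = \frac{1}{\frac{1}{-87} \cdot \frac{14}{3}} = \frac{1}{\left(- \frac{1}{87}\right) \frac{14}{3}} = \frac{1}{- \frac{14}{261}} = - \frac{261}{14}$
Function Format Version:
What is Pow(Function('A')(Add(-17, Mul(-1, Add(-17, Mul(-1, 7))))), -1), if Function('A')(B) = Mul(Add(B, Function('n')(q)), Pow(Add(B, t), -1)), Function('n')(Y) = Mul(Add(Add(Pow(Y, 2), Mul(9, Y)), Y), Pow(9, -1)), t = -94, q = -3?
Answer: Rational(-261, 14) ≈ -18.643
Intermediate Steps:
Function('n')(Y) = Add(Mul(Rational(1, 9), Pow(Y, 2)), Mul(Rational(10, 9), Y)) (Function('n')(Y) = Mul(Add(Pow(Y, 2), Mul(10, Y)), Rational(1, 9)) = Add(Mul(Rational(1, 9), Pow(Y, 2)), Mul(Rational(10, 9), Y)))
Function('A')(B) = Mul(Pow(Add(-94, B), -1), Add(Rational(-7, 3), B)) (Function('A')(B) = Mul(Add(B, Mul(Rational(1, 9), -3, Add(10, -3))), Pow(Add(B, -94), -1)) = Mul(Add(B, Mul(Rational(1, 9), -3, 7)), Pow(Add(-94, B), -1)) = Mul(Add(B, Rational(-7, 3)), Pow(Add(-94, B), -1)) = Mul(Add(Rational(-7, 3), B), Pow(Add(-94, B), -1)) = Mul(Pow(Add(-94, B), -1), Add(Rational(-7, 3), B)))
Pow(Function('A')(Add(-17, Mul(-1, Add(-17, Mul(-1, 7))))), -1) = Pow(Mul(Pow(Add(-94, Add(-17, Mul(-1, Add(-17, Mul(-1, 7))))), -1), Add(Rational(-7, 3), Add(-17, Mul(-1, Add(-17, Mul(-1, 7)))))), -1) = Pow(Mul(Pow(Add(-94, Add(-17, Mul(-1, Add(-17, -7)))), -1), Add(Rational(-7, 3), Add(-17, Mul(-1, Add(-17, -7))))), -1) = Pow(Mul(Pow(Add(-94, Add(-17, Mul(-1, -24))), -1), Add(Rational(-7, 3), Add(-17, Mul(-1, -24)))), -1) = Pow(Mul(Pow(Add(-94, Add(-17, 24)), -1), Add(Rational(-7, 3), Add(-17, 24))), -1) = Pow(Mul(Pow(Add(-94, 7), -1), Add(Rational(-7, 3), 7)), -1) = Pow(Mul(Pow(-87, -1), Rational(14, 3)), -1) = Pow(Mul(Rational(-1, 87), Rational(14, 3)), -1) = Pow(Rational(-14, 261), -1) = Rational(-261, 14)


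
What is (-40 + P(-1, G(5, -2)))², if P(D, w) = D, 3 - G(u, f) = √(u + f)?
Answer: 1681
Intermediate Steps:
G(u, f) = 3 - √(f + u) (G(u, f) = 3 - √(u + f) = 3 - √(f + u))
(-40 + P(-1, G(5, -2)))² = (-40 - 1)² = (-41)² = 1681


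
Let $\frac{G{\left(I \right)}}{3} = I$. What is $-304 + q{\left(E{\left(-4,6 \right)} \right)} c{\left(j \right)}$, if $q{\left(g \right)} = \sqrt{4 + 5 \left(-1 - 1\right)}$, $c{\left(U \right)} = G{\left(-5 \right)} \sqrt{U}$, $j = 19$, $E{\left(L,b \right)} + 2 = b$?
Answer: $-304 - 15 i \sqrt{114} \approx -304.0 - 160.16 i$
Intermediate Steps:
$E{\left(L,b \right)} = -2 + b$
$G{\left(I \right)} = 3 I$
$c{\left(U \right)} = - 15 \sqrt{U}$ ($c{\left(U \right)} = 3 \left(-5\right) \sqrt{U} = - 15 \sqrt{U}$)
$q{\left(g \right)} = i \sqrt{6}$ ($q{\left(g \right)} = \sqrt{4 + 5 \left(-2\right)} = \sqrt{4 - 10} = \sqrt{-6} = i \sqrt{6}$)
$-304 + q{\left(E{\left(-4,6 \right)} \right)} c{\left(j \right)} = -304 + i \sqrt{6} \left(- 15 \sqrt{19}\right) = -304 - 15 i \sqrt{114}$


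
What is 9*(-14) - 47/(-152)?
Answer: -19105/152 ≈ -125.69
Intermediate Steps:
9*(-14) - 47/(-152) = -126 - 47*(-1/152) = -126 + 47/152 = -19105/152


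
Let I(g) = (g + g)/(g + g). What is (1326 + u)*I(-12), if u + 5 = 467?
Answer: 1788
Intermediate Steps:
I(g) = 1 (I(g) = (2*g)/((2*g)) = (2*g)*(1/(2*g)) = 1)
u = 462 (u = -5 + 467 = 462)
(1326 + u)*I(-12) = (1326 + 462)*1 = 1788*1 = 1788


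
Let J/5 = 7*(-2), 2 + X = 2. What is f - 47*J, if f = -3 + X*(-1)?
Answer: 3287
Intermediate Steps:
X = 0 (X = -2 + 2 = 0)
f = -3 (f = -3 + 0*(-1) = -3 + 0 = -3)
J = -70 (J = 5*(7*(-2)) = 5*(-14) = -70)
f - 47*J = -3 - 47*(-70) = -3 + 3290 = 3287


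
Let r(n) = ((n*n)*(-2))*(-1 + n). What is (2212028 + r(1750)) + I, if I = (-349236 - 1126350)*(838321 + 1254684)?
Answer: -3099119288902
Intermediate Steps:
r(n) = -2*n**2*(-1 + n) (r(n) = (n**2*(-2))*(-1 + n) = (-2*n**2)*(-1 + n) = -2*n**2*(-1 + n))
I = -3088408875930 (I = -1475586*2093005 = -3088408875930)
(2212028 + r(1750)) + I = (2212028 + 2*1750**2*(1 - 1*1750)) - 3088408875930 = (2212028 + 2*3062500*(1 - 1750)) - 3088408875930 = (2212028 + 2*3062500*(-1749)) - 3088408875930 = (2212028 - 10712625000) - 3088408875930 = -10710412972 - 3088408875930 = -3099119288902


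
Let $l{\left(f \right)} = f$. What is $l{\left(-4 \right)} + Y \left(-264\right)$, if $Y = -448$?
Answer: $118268$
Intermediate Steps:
$l{\left(-4 \right)} + Y \left(-264\right) = -4 - -118272 = -4 + 118272 = 118268$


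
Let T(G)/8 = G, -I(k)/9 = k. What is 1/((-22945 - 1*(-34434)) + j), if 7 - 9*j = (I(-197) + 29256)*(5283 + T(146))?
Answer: -9/200064671 ≈ -4.4985e-8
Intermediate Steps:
I(k) = -9*k
T(G) = 8*G
j = -200168072/9 (j = 7/9 - (-9*(-197) + 29256)*(5283 + 8*146)/9 = 7/9 - (1773 + 29256)*(5283 + 1168)/9 = 7/9 - 10343*6451/3 = 7/9 - ⅑*200168079 = 7/9 - 66722693/3 = -200168072/9 ≈ -2.2241e+7)
1/((-22945 - 1*(-34434)) + j) = 1/((-22945 - 1*(-34434)) - 200168072/9) = 1/((-22945 + 34434) - 200168072/9) = 1/(11489 - 200168072/9) = 1/(-200064671/9) = -9/200064671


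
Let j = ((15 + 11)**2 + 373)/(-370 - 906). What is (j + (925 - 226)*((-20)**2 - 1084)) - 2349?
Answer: -613074389/1276 ≈ -4.8047e+5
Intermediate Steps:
j = -1049/1276 (j = (26**2 + 373)/(-1276) = (676 + 373)*(-1/1276) = 1049*(-1/1276) = -1049/1276 ≈ -0.82210)
(j + (925 - 226)*((-20)**2 - 1084)) - 2349 = (-1049/1276 + (925 - 226)*((-20)**2 - 1084)) - 2349 = (-1049/1276 + 699*(400 - 1084)) - 2349 = (-1049/1276 + 699*(-684)) - 2349 = (-1049/1276 - 478116) - 2349 = -610077065/1276 - 2349 = -613074389/1276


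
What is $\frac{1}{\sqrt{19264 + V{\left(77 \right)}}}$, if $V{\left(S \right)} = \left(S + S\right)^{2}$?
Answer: $\frac{\sqrt{10745}}{21490} \approx 0.0048236$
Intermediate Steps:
$V{\left(S \right)} = 4 S^{2}$ ($V{\left(S \right)} = \left(2 S\right)^{2} = 4 S^{2}$)
$\frac{1}{\sqrt{19264 + V{\left(77 \right)}}} = \frac{1}{\sqrt{19264 + 4 \cdot 77^{2}}} = \frac{1}{\sqrt{19264 + 4 \cdot 5929}} = \frac{1}{\sqrt{19264 + 23716}} = \frac{1}{\sqrt{42980}} = \frac{1}{2 \sqrt{10745}} = \frac{\sqrt{10745}}{21490}$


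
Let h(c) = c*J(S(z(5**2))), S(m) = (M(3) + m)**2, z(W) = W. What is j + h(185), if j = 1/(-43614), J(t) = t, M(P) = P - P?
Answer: 5042868749/43614 ≈ 1.1563e+5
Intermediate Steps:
M(P) = 0
S(m) = m**2 (S(m) = (0 + m)**2 = m**2)
h(c) = 625*c (h(c) = c*(5**2)**2 = c*25**2 = c*625 = 625*c)
j = -1/43614 ≈ -2.2928e-5
j + h(185) = -1/43614 + 625*185 = -1/43614 + 115625 = 5042868749/43614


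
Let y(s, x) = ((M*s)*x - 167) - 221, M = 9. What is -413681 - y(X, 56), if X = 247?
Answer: -537781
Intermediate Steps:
y(s, x) = -388 + 9*s*x (y(s, x) = ((9*s)*x - 167) - 221 = (9*s*x - 167) - 221 = (-167 + 9*s*x) - 221 = -388 + 9*s*x)
-413681 - y(X, 56) = -413681 - (-388 + 9*247*56) = -413681 - (-388 + 124488) = -413681 - 1*124100 = -413681 - 124100 = -537781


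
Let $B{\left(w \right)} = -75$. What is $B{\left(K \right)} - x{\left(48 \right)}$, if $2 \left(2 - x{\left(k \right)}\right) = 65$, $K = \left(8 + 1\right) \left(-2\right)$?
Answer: $- \frac{89}{2} \approx -44.5$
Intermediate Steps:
$K = -18$ ($K = 9 \left(-2\right) = -18$)
$x{\left(k \right)} = - \frac{61}{2}$ ($x{\left(k \right)} = 2 - \frac{65}{2} = - \frac{61}{2}$)
$B{\left(K \right)} - x{\left(48 \right)} = -75 - - \frac{61}{2} = -75 + \frac{61}{2} = - \frac{89}{2}$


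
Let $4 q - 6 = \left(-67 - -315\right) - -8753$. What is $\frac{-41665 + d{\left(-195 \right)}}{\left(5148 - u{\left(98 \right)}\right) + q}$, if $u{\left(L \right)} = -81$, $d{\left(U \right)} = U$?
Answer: $- \frac{7280}{1301} \approx -5.5957$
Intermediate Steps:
$q = \frac{9007}{4}$ ($q = \frac{3}{2} + \frac{\left(-67 - -315\right) - -8753}{4} = \frac{3}{2} + \frac{\left(-67 + 315\right) + 8753}{4} = \frac{3}{2} + \frac{248 + 8753}{4} = \frac{3}{2} + \frac{1}{4} \cdot 9001 = \frac{3}{2} + \frac{9001}{4} = \frac{9007}{4} \approx 2251.8$)
$\frac{-41665 + d{\left(-195 \right)}}{\left(5148 - u{\left(98 \right)}\right) + q} = \frac{-41665 - 195}{\left(5148 - -81\right) + \frac{9007}{4}} = - \frac{41860}{\left(5148 + 81\right) + \frac{9007}{4}} = - \frac{41860}{5229 + \frac{9007}{4}} = - \frac{41860}{\frac{29923}{4}} = \left(-41860\right) \frac{4}{29923} = - \frac{7280}{1301}$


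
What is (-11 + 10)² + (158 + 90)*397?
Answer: 98457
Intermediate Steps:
(-11 + 10)² + (158 + 90)*397 = (-1)² + 248*397 = 1 + 98456 = 98457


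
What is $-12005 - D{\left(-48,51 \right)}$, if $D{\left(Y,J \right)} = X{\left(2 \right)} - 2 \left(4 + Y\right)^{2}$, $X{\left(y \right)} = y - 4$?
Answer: $-8131$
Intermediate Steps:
$X{\left(y \right)} = -4 + y$
$D{\left(Y,J \right)} = -2 - 2 \left(4 + Y\right)^{2}$ ($D{\left(Y,J \right)} = \left(-4 + 2\right) - 2 \left(4 + Y\right)^{2} = -2 - 2 \left(4 + Y\right)^{2}$)
$-12005 - D{\left(-48,51 \right)} = -12005 - \left(-2 - 2 \left(4 - 48\right)^{2}\right) = -12005 - \left(-2 - 2 \left(-44\right)^{2}\right) = -12005 - \left(-2 - 3872\right) = -12005 - -3874 = -12005 + 3874 = -8131$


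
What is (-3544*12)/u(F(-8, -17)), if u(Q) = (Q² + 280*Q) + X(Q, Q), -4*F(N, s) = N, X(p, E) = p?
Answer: -21264/283 ≈ -75.138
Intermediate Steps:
F(N, s) = -N/4
u(Q) = Q² + 281*Q (u(Q) = (Q² + 280*Q) + Q = Q² + 281*Q)
(-3544*12)/u(F(-8, -17)) = (-3544*12)/(((-¼*(-8))*(281 - ¼*(-8)))) = -42528*1/(2*(281 + 2)) = -42528/(2*283) = -42528/566 = -42528*1/566 = -21264/283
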